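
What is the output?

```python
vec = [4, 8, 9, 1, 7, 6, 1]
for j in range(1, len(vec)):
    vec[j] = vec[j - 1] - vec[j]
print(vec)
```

[4, -4, -13, -14, -21, -27, -28]

j=1: vec[1] = 4-8 = -4 → [4, -4, 9, 1, 7, 6, 1]
j=2: vec[2] = (-4)-9 = -13 → [4, -4, -13, 1, 7, 6, 1]
j=3: vec[3] = (-13)-1 = -14 → [4, -4, -13, -14, 7, 6, 1]
j=4: vec[4] = (-14)-7 = -21 → [4, -4, -13, -14, -21, 6, 1]
j=5: vec[5] = (-21)-6 = -27 → [4, -4, -13, -14, -21, -27, 1]
j=6: vec[6] = (-27)-1 = -28 → [4, -4, -13, -14, -21, -27, -28]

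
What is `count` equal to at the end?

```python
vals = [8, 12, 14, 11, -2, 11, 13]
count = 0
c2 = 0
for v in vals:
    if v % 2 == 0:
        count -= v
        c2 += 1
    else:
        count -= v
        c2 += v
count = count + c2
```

v=8: even, count = 0-8 = -8; c2=1
v=12: even, count = (-8)-12 = -20; c2=2
v=14: even, count = (-20)-14 = -34; c2=3
v=11: not even, count = (-34)-11 = -45; c2=14
v=-2: even, count = (-45)-(-2) = -43; c2=15
v=11: not even, count = (-43)-11 = -54; c2=26
v=13: not even, count = (-54)-13 = -67; c2=39
count+c2 = (-67)+39 = -28

-28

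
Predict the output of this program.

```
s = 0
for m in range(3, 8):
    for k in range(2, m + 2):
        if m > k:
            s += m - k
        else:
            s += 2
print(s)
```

55

m=3,k=2: 3>2, s = 0+1 = 1
m=3,k=3: not 3>3, s = 1+2 = 3
m=3,k=4: not 3>4, s = 3+2 = 5
m=4,k=2: 4>2, s = 5+2 = 7
m=4,k=3: 4>3, s = 7+1 = 8
m=4,k=4: not 4>4, s = 8+2 = 10
m=4,k=5: not 4>5, s = 10+2 = 12
m=5,k=2: 5>2, s = 12+3 = 15
m=5,k=3: 5>3, s = 15+2 = 17
m=5,k=4: 5>4, s = 17+1 = 18
m=5,k=5: not 5>5, s = 18+2 = 20
m=5,k=6: not 5>6, s = 20+2 = 22
m=6,k=2: 6>2, s = 22+4 = 26
m=6,k=3: 6>3, s = 26+3 = 29
m=6,k=4: 6>4, s = 29+2 = 31
m=6,k=5: 6>5, s = 31+1 = 32
m=6,k=6: not 6>6, s = 32+2 = 34
m=6,k=7: not 6>7, s = 34+2 = 36
m=7,k=2: 7>2, s = 36+5 = 41
m=7,k=3: 7>3, s = 41+4 = 45
m=7,k=4: 7>4, s = 45+3 = 48
m=7,k=5: 7>5, s = 48+2 = 50
m=7,k=6: 7>6, s = 50+1 = 51
m=7,k=7: not 7>7, s = 51+2 = 53
m=7,k=8: not 7>8, s = 53+2 = 55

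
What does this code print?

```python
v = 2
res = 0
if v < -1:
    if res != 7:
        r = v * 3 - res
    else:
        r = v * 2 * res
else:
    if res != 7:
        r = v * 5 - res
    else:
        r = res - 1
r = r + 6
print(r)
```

16

v=2, res=0
v < -1 is False; res != 7 is True
→ r = v * 5 - res = 10
r = 10+6 = 16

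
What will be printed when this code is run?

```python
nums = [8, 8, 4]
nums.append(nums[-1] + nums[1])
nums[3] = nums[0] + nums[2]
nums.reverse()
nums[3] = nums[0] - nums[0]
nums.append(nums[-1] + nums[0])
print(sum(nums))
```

append nums[-1]+nums[1] = 4+8 = 12 → [8, 8, 4, 12]
nums[3] = nums[0]+nums[2] = 8+4 = 12 → [8, 8, 4, 12]
reverse → [12, 4, 8, 8]
nums[3] = nums[0]-nums[0] = 12-12 = 0 → [12, 4, 8, 0]
append nums[-1]+nums[0] = 0+12 = 12 → [12, 4, 8, 0, 12]
sum = 36

36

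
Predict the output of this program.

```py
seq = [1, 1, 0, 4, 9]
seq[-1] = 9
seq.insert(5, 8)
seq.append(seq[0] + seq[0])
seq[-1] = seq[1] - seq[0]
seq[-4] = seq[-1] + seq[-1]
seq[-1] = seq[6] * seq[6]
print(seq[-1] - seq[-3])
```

-9

seq[-1] = 9 → [1, 1, 0, 4, 9]
insert 8 at 5 → [1, 1, 0, 4, 9, 8]
append seq[0]+seq[0] = 1+1 = 2 → [1, 1, 0, 4, 9, 8, 2]
seq[-1] = seq[1]-seq[0] = 1-1 = 0 → [1, 1, 0, 4, 9, 8, 0]
seq[-4] = seq[-1]+seq[-1] = 0+0 = 0 → [1, 1, 0, 0, 9, 8, 0]
seq[-1] = seq[6]*seq[6] = 0*0 = 0 → [1, 1, 0, 0, 9, 8, 0]
seq[-1]-seq[-3] = 0-9 = -9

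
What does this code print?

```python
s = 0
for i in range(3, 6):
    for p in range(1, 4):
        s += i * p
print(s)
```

i=3,p=1: s = 0+3 = 3
i=3,p=2: s = 3+6 = 9
i=3,p=3: s = 9+9 = 18
i=4,p=1: s = 18+4 = 22
i=4,p=2: s = 22+8 = 30
i=4,p=3: s = 30+12 = 42
i=5,p=1: s = 42+5 = 47
i=5,p=2: s = 47+10 = 57
i=5,p=3: s = 57+15 = 72

72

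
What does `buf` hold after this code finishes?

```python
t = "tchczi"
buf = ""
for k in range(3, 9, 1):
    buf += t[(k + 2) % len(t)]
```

'itchcz'

k=3: add t[5]='i' → 'i'
k=4: add t[0]='t' → 'it'
k=5: add t[1]='c' → 'itc'
k=6: add t[2]='h' → 'itch'
k=7: add t[3]='c' → 'itchc'
k=8: add t[4]='z' → 'itchcz'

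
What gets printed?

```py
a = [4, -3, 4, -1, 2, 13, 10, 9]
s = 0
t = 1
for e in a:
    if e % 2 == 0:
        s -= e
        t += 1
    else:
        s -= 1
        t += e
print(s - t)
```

e=4: even, s = 0-4 = -4; t=2
e=-3: not even, s = (-4)-1 = -5; t=-1
e=4: even, s = (-5)-4 = -9; t=0
e=-1: not even, s = (-9)-1 = -10; t=-1
e=2: even, s = (-10)-2 = -12; t=0
e=13: not even, s = (-12)-1 = -13; t=13
e=10: even, s = (-13)-10 = -23; t=14
e=9: not even, s = (-23)-1 = -24; t=23
s-t = (-24)-23 = -47

-47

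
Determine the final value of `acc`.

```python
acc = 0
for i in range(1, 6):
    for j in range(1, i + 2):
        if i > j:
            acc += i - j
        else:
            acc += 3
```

i=1,j=1: not 1>1, acc = 0+3 = 3
i=1,j=2: not 1>2, acc = 3+3 = 6
i=2,j=1: 2>1, acc = 6+1 = 7
i=2,j=2: not 2>2, acc = 7+3 = 10
i=2,j=3: not 2>3, acc = 10+3 = 13
i=3,j=1: 3>1, acc = 13+2 = 15
i=3,j=2: 3>2, acc = 15+1 = 16
i=3,j=3: not 3>3, acc = 16+3 = 19
i=3,j=4: not 3>4, acc = 19+3 = 22
i=4,j=1: 4>1, acc = 22+3 = 25
i=4,j=2: 4>2, acc = 25+2 = 27
i=4,j=3: 4>3, acc = 27+1 = 28
i=4,j=4: not 4>4, acc = 28+3 = 31
i=4,j=5: not 4>5, acc = 31+3 = 34
i=5,j=1: 5>1, acc = 34+4 = 38
i=5,j=2: 5>2, acc = 38+3 = 41
i=5,j=3: 5>3, acc = 41+2 = 43
i=5,j=4: 5>4, acc = 43+1 = 44
i=5,j=5: not 5>5, acc = 44+3 = 47
i=5,j=6: not 5>6, acc = 47+3 = 50

50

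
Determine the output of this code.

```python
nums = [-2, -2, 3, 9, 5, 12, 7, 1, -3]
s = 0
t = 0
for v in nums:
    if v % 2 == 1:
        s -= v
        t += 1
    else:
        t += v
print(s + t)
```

v=-2: not odd; t=-2
v=-2: not odd; t=-4
v=3: odd, s = 0-3 = -3; t=-3
v=9: odd, s = (-3)-9 = -12; t=-2
v=5: odd, s = (-12)-5 = -17; t=-1
v=12: not odd; t=11
v=7: odd, s = (-17)-7 = -24; t=12
v=1: odd, s = (-24)-1 = -25; t=13
v=-3: odd, s = (-25)-(-3) = -22; t=14
s+t = (-22)+14 = -8

-8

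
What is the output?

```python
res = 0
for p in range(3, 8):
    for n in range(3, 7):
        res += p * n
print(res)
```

p=3,n=3: res = 0+9 = 9
p=3,n=4: res = 9+12 = 21
p=3,n=5: res = 21+15 = 36
p=3,n=6: res = 36+18 = 54
p=4,n=3: res = 54+12 = 66
p=4,n=4: res = 66+16 = 82
p=4,n=5: res = 82+20 = 102
p=4,n=6: res = 102+24 = 126
p=5,n=3: res = 126+15 = 141
p=5,n=4: res = 141+20 = 161
p=5,n=5: res = 161+25 = 186
p=5,n=6: res = 186+30 = 216
p=6,n=3: res = 216+18 = 234
p=6,n=4: res = 234+24 = 258
p=6,n=5: res = 258+30 = 288
p=6,n=6: res = 288+36 = 324
p=7,n=3: res = 324+21 = 345
p=7,n=4: res = 345+28 = 373
p=7,n=5: res = 373+35 = 408
p=7,n=6: res = 408+42 = 450

450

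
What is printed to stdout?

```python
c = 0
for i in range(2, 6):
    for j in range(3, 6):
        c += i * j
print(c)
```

168

i=2,j=3: c = 0+6 = 6
i=2,j=4: c = 6+8 = 14
i=2,j=5: c = 14+10 = 24
i=3,j=3: c = 24+9 = 33
i=3,j=4: c = 33+12 = 45
i=3,j=5: c = 45+15 = 60
i=4,j=3: c = 60+12 = 72
i=4,j=4: c = 72+16 = 88
i=4,j=5: c = 88+20 = 108
i=5,j=3: c = 108+15 = 123
i=5,j=4: c = 123+20 = 143
i=5,j=5: c = 143+25 = 168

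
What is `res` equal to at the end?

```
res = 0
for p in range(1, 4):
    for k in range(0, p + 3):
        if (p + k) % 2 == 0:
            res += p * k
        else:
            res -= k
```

p=1,k=0: odd sum, res = 0-0 = 0
p=1,k=1: even sum, res = 0+1 = 1
p=1,k=2: odd sum, res = 1-2 = -1
p=1,k=3: even sum, res = (-1)+3 = 2
p=2,k=0: even sum, res = 2+0 = 2
p=2,k=1: odd sum, res = 2-1 = 1
p=2,k=2: even sum, res = 1+4 = 5
p=2,k=3: odd sum, res = 5-3 = 2
p=2,k=4: even sum, res = 2+8 = 10
p=3,k=0: odd sum, res = 10-0 = 10
p=3,k=1: even sum, res = 10+3 = 13
p=3,k=2: odd sum, res = 13-2 = 11
p=3,k=3: even sum, res = 11+9 = 20
p=3,k=4: odd sum, res = 20-4 = 16
p=3,k=5: even sum, res = 16+15 = 31

31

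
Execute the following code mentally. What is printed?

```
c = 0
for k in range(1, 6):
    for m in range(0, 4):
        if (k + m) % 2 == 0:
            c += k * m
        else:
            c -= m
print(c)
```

k=1,m=0: odd sum, c = 0-0 = 0
k=1,m=1: even sum, c = 0+1 = 1
k=1,m=2: odd sum, c = 1-2 = -1
k=1,m=3: even sum, c = (-1)+3 = 2
k=2,m=0: even sum, c = 2+0 = 2
k=2,m=1: odd sum, c = 2-1 = 1
k=2,m=2: even sum, c = 1+4 = 5
k=2,m=3: odd sum, c = 5-3 = 2
k=3,m=0: odd sum, c = 2-0 = 2
k=3,m=1: even sum, c = 2+3 = 5
k=3,m=2: odd sum, c = 5-2 = 3
k=3,m=3: even sum, c = 3+9 = 12
k=4,m=0: even sum, c = 12+0 = 12
k=4,m=1: odd sum, c = 12-1 = 11
k=4,m=2: even sum, c = 11+8 = 19
k=4,m=3: odd sum, c = 19-3 = 16
k=5,m=0: odd sum, c = 16-0 = 16
k=5,m=1: even sum, c = 16+5 = 21
k=5,m=2: odd sum, c = 21-2 = 19
k=5,m=3: even sum, c = 19+15 = 34

34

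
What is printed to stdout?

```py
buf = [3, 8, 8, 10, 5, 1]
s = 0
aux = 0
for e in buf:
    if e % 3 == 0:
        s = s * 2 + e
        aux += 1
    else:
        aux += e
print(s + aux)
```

e=3: %3==0, s = 0*2+3 = 3; aux=1
e=8: not %3==0; aux=9
e=8: not %3==0; aux=17
e=10: not %3==0; aux=27
e=5: not %3==0; aux=32
e=1: not %3==0; aux=33
s+aux = 3+33 = 36

36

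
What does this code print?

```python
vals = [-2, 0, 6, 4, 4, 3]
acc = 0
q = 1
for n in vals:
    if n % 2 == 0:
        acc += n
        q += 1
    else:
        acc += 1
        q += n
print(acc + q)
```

n=-2: even, acc = 0+(-2) = -2; q=2
n=0: even, acc = (-2)+0 = -2; q=3
n=6: even, acc = (-2)+6 = 4; q=4
n=4: even, acc = 4+4 = 8; q=5
n=4: even, acc = 8+4 = 12; q=6
n=3: not even, acc = 12+1 = 13; q=9
acc+q = 13+9 = 22

22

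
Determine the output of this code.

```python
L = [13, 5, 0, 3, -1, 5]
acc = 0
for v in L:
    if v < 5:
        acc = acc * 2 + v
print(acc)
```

5

v=13: not <5
v=5: not <5
v=0: <5, acc = 0*2+0 = 0
v=3: <5, acc = 0*2+3 = 3
v=-1: <5, acc = 3*2+(-1) = 5
v=5: not <5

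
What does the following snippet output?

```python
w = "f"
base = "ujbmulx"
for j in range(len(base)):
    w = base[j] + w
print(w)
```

j=0: prepend 'u' → 'uf'
j=1: prepend 'j' → 'juf'
j=2: prepend 'b' → 'bjuf'
j=3: prepend 'm' → 'mbjuf'
j=4: prepend 'u' → 'umbjuf'
j=5: prepend 'l' → 'lumbjuf'
j=6: prepend 'x' → 'xlumbjuf'

xlumbjuf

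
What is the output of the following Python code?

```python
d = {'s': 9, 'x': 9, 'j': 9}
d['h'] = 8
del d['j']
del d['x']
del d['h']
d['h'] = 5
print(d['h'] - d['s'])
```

-4

d['h'] = 8 → {'s': 9, 'x': 9, 'j': 9, 'h': 8}
del 'j' → {'s': 9, 'x': 9, 'h': 8}
del 'x' → {'s': 9, 'h': 8}
del 'h' → {'s': 9}
d['h'] = 5 → {'s': 9, 'h': 5}
d['h']-d['s'] = 5-9 = -4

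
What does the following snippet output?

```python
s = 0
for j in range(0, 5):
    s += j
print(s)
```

10

j=0: s = 0+0 = 0
j=1: s = 0+1 = 1
j=2: s = 1+2 = 3
j=3: s = 3+3 = 6
j=4: s = 6+4 = 10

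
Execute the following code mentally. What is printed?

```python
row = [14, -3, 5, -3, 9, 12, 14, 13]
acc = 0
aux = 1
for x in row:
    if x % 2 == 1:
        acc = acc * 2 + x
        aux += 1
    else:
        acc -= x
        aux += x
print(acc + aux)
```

-443

x=14: not odd, acc = 0-14 = -14; aux=15
x=-3: odd, acc = (-14)*2+(-3) = -31; aux=16
x=5: odd, acc = (-31)*2+5 = -57; aux=17
x=-3: odd, acc = (-57)*2+(-3) = -117; aux=18
x=9: odd, acc = (-117)*2+9 = -225; aux=19
x=12: not odd, acc = (-225)-12 = -237; aux=31
x=14: not odd, acc = (-237)-14 = -251; aux=45
x=13: odd, acc = (-251)*2+13 = -489; aux=46
acc+aux = (-489)+46 = -443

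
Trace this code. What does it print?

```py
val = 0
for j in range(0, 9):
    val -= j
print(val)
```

j=0: val = 0-0 = 0
j=1: val = 0-1 = -1
j=2: val = (-1)-2 = -3
j=3: val = (-3)-3 = -6
j=4: val = (-6)-4 = -10
j=5: val = (-10)-5 = -15
j=6: val = (-15)-6 = -21
j=7: val = (-21)-7 = -28
j=8: val = (-28)-8 = -36

-36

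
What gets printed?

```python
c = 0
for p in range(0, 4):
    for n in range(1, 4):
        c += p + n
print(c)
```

p=0,n=1: c = 0+1 = 1
p=0,n=2: c = 1+2 = 3
p=0,n=3: c = 3+3 = 6
p=1,n=1: c = 6+2 = 8
p=1,n=2: c = 8+3 = 11
p=1,n=3: c = 11+4 = 15
p=2,n=1: c = 15+3 = 18
p=2,n=2: c = 18+4 = 22
p=2,n=3: c = 22+5 = 27
p=3,n=1: c = 27+4 = 31
p=3,n=2: c = 31+5 = 36
p=3,n=3: c = 36+6 = 42

42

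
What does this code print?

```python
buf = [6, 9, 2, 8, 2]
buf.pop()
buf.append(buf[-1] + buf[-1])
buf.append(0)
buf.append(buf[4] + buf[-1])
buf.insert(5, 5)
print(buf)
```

[6, 9, 2, 8, 16, 5, 0, 16]

pop() removes 2 → [6, 9, 2, 8]
append buf[-1]+buf[-1] = 8+8 = 16 → [6, 9, 2, 8, 16]
append 0 → [6, 9, 2, 8, 16, 0]
append buf[4]+buf[-1] = 16+0 = 16 → [6, 9, 2, 8, 16, 0, 16]
insert 5 at 5 → [6, 9, 2, 8, 16, 5, 0, 16]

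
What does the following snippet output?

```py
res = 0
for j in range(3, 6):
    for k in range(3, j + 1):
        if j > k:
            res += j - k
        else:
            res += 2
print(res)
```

j=3,k=3: not 3>3, res = 0+2 = 2
j=4,k=3: 4>3, res = 2+1 = 3
j=4,k=4: not 4>4, res = 3+2 = 5
j=5,k=3: 5>3, res = 5+2 = 7
j=5,k=4: 5>4, res = 7+1 = 8
j=5,k=5: not 5>5, res = 8+2 = 10

10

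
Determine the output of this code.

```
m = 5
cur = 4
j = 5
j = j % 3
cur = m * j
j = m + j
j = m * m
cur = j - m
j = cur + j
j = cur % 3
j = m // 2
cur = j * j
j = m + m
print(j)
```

j = 5%3 = 2
cur = 5*2 = 10
j = 5+2 = 7
j = 5*5 = 25
cur = 25-5 = 20
j = 20+25 = 45
j = 20%3 = 2
j = 5//2 = 2
cur = 2*2 = 4
j = 5+5 = 10

10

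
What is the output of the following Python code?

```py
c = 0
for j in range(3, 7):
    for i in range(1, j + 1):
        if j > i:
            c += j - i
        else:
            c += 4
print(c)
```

50

j=3,i=1: 3>1, c = 0+2 = 2
j=3,i=2: 3>2, c = 2+1 = 3
j=3,i=3: not 3>3, c = 3+4 = 7
j=4,i=1: 4>1, c = 7+3 = 10
j=4,i=2: 4>2, c = 10+2 = 12
j=4,i=3: 4>3, c = 12+1 = 13
j=4,i=4: not 4>4, c = 13+4 = 17
j=5,i=1: 5>1, c = 17+4 = 21
j=5,i=2: 5>2, c = 21+3 = 24
j=5,i=3: 5>3, c = 24+2 = 26
j=5,i=4: 5>4, c = 26+1 = 27
j=5,i=5: not 5>5, c = 27+4 = 31
j=6,i=1: 6>1, c = 31+5 = 36
j=6,i=2: 6>2, c = 36+4 = 40
j=6,i=3: 6>3, c = 40+3 = 43
j=6,i=4: 6>4, c = 43+2 = 45
j=6,i=5: 6>5, c = 45+1 = 46
j=6,i=6: not 6>6, c = 46+4 = 50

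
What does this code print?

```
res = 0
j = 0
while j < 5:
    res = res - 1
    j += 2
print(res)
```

-3

j=0: res = 0-1 = -1
j=2: res = (-1)-1 = -2
j=4: res = (-2)-1 = -3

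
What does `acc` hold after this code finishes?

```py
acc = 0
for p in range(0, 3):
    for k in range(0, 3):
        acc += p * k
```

9

p=0,k=0: acc = 0+0 = 0
p=0,k=1: acc = 0+0 = 0
p=0,k=2: acc = 0+0 = 0
p=1,k=0: acc = 0+0 = 0
p=1,k=1: acc = 0+1 = 1
p=1,k=2: acc = 1+2 = 3
p=2,k=0: acc = 3+0 = 3
p=2,k=1: acc = 3+2 = 5
p=2,k=2: acc = 5+4 = 9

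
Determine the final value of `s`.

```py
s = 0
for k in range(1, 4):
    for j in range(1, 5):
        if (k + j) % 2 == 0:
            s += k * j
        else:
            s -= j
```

k=1,j=1: even sum, s = 0+1 = 1
k=1,j=2: odd sum, s = 1-2 = -1
k=1,j=3: even sum, s = (-1)+3 = 2
k=1,j=4: odd sum, s = 2-4 = -2
k=2,j=1: odd sum, s = (-2)-1 = -3
k=2,j=2: even sum, s = (-3)+4 = 1
k=2,j=3: odd sum, s = 1-3 = -2
k=2,j=4: even sum, s = (-2)+8 = 6
k=3,j=1: even sum, s = 6+3 = 9
k=3,j=2: odd sum, s = 9-2 = 7
k=3,j=3: even sum, s = 7+9 = 16
k=3,j=4: odd sum, s = 16-4 = 12

12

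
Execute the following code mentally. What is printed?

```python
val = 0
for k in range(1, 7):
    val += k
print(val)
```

21

k=1: val = 0+1 = 1
k=2: val = 1+2 = 3
k=3: val = 3+3 = 6
k=4: val = 6+4 = 10
k=5: val = 10+5 = 15
k=6: val = 15+6 = 21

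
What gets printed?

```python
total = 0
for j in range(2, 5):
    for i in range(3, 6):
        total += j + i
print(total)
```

63

j=2,i=3: total = 0+5 = 5
j=2,i=4: total = 5+6 = 11
j=2,i=5: total = 11+7 = 18
j=3,i=3: total = 18+6 = 24
j=3,i=4: total = 24+7 = 31
j=3,i=5: total = 31+8 = 39
j=4,i=3: total = 39+7 = 46
j=4,i=4: total = 46+8 = 54
j=4,i=5: total = 54+9 = 63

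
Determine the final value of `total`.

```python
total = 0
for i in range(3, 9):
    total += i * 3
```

i=3: total = 0+3*3 = 9
i=4: total = 9+4*3 = 21
i=5: total = 21+5*3 = 36
i=6: total = 36+6*3 = 54
i=7: total = 54+7*3 = 75
i=8: total = 75+8*3 = 99

99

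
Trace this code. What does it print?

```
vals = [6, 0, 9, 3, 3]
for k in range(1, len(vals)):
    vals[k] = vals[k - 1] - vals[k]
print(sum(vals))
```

k=1: vals[1] = 6-0 = 6 → [6, 6, 9, 3, 3]
k=2: vals[2] = 6-9 = -3 → [6, 6, -3, 3, 3]
k=3: vals[3] = (-3)-3 = -6 → [6, 6, -3, -6, 3]
k=4: vals[4] = (-6)-3 = -9 → [6, 6, -3, -6, -9]
sum = -6

-6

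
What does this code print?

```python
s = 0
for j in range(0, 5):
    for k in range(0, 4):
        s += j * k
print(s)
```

60

j=0,k=0: s = 0+0 = 0
j=0,k=1: s = 0+0 = 0
j=0,k=2: s = 0+0 = 0
j=0,k=3: s = 0+0 = 0
j=1,k=0: s = 0+0 = 0
j=1,k=1: s = 0+1 = 1
j=1,k=2: s = 1+2 = 3
j=1,k=3: s = 3+3 = 6
j=2,k=0: s = 6+0 = 6
j=2,k=1: s = 6+2 = 8
j=2,k=2: s = 8+4 = 12
j=2,k=3: s = 12+6 = 18
j=3,k=0: s = 18+0 = 18
j=3,k=1: s = 18+3 = 21
j=3,k=2: s = 21+6 = 27
j=3,k=3: s = 27+9 = 36
j=4,k=0: s = 36+0 = 36
j=4,k=1: s = 36+4 = 40
j=4,k=2: s = 40+8 = 48
j=4,k=3: s = 48+12 = 60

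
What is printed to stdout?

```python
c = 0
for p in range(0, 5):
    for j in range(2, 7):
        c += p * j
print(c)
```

200

p=0,j=2: c = 0+0 = 0
p=0,j=3: c = 0+0 = 0
p=0,j=4: c = 0+0 = 0
p=0,j=5: c = 0+0 = 0
p=0,j=6: c = 0+0 = 0
p=1,j=2: c = 0+2 = 2
p=1,j=3: c = 2+3 = 5
p=1,j=4: c = 5+4 = 9
p=1,j=5: c = 9+5 = 14
p=1,j=6: c = 14+6 = 20
p=2,j=2: c = 20+4 = 24
p=2,j=3: c = 24+6 = 30
p=2,j=4: c = 30+8 = 38
p=2,j=5: c = 38+10 = 48
p=2,j=6: c = 48+12 = 60
p=3,j=2: c = 60+6 = 66
p=3,j=3: c = 66+9 = 75
p=3,j=4: c = 75+12 = 87
p=3,j=5: c = 87+15 = 102
p=3,j=6: c = 102+18 = 120
p=4,j=2: c = 120+8 = 128
p=4,j=3: c = 128+12 = 140
p=4,j=4: c = 140+16 = 156
p=4,j=5: c = 156+20 = 176
p=4,j=6: c = 176+24 = 200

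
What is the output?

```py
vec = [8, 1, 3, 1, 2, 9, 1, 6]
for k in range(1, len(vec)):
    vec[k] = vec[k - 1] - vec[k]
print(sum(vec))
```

-9

k=1: vec[1] = 8-1 = 7 → [8, 7, 3, 1, 2, 9, 1, 6]
k=2: vec[2] = 7-3 = 4 → [8, 7, 4, 1, 2, 9, 1, 6]
k=3: vec[3] = 4-1 = 3 → [8, 7, 4, 3, 2, 9, 1, 6]
k=4: vec[4] = 3-2 = 1 → [8, 7, 4, 3, 1, 9, 1, 6]
k=5: vec[5] = 1-9 = -8 → [8, 7, 4, 3, 1, -8, 1, 6]
k=6: vec[6] = (-8)-1 = -9 → [8, 7, 4, 3, 1, -8, -9, 6]
k=7: vec[7] = (-9)-6 = -15 → [8, 7, 4, 3, 1, -8, -9, -15]
sum = -9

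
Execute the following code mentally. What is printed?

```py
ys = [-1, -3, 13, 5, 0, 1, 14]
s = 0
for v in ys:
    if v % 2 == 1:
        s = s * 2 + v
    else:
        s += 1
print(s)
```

26

v=-1: odd, s = 0*2+(-1) = -1
v=-3: odd, s = (-1)*2+(-3) = -5
v=13: odd, s = (-5)*2+13 = 3
v=5: odd, s = 3*2+5 = 11
v=0: not odd, s = 11+1 = 12
v=1: odd, s = 12*2+1 = 25
v=14: not odd, s = 25+1 = 26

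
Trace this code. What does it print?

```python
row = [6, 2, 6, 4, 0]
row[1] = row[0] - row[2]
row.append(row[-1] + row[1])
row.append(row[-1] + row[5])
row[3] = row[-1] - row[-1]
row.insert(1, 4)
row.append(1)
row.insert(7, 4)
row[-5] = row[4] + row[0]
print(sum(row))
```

row[1] = row[0]-row[2] = 6-6 = 0 → [6, 0, 6, 4, 0]
append row[-1]+row[1] = 0+0 = 0 → [6, 0, 6, 4, 0, 0]
append row[-1]+row[5] = 0+0 = 0 → [6, 0, 6, 4, 0, 0, 0]
row[3] = row[-1]-row[-1] = 0-0 = 0 → [6, 0, 6, 0, 0, 0, 0]
insert 4 at 1 → [6, 4, 0, 6, 0, 0, 0, 0]
append 1 → [6, 4, 0, 6, 0, 0, 0, 0, 1]
insert 4 at 7 → [6, 4, 0, 6, 0, 0, 0, 4, 0, 1]
row[-5] = row[4]+row[0] = 0+6 = 6 → [6, 4, 0, 6, 0, 6, 0, 4, 0, 1]
sum = 27

27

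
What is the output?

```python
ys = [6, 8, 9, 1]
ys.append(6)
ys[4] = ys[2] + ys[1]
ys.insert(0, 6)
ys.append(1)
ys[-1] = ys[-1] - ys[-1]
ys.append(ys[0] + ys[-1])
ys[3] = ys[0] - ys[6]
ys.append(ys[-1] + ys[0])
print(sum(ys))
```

append 6 → [6, 8, 9, 1, 6]
ys[4] = ys[2]+ys[1] = 9+8 = 17 → [6, 8, 9, 1, 17]
insert 6 at 0 → [6, 6, 8, 9, 1, 17]
append 1 → [6, 6, 8, 9, 1, 17, 1]
ys[-1] = ys[-1]-ys[-1] = 1-1 = 0 → [6, 6, 8, 9, 1, 17, 0]
append ys[0]+ys[-1] = 6+0 = 6 → [6, 6, 8, 9, 1, 17, 0, 6]
ys[3] = ys[0]-ys[6] = 6-0 = 6 → [6, 6, 8, 6, 1, 17, 0, 6]
append ys[-1]+ys[0] = 6+6 = 12 → [6, 6, 8, 6, 1, 17, 0, 6, 12]
sum = 62

62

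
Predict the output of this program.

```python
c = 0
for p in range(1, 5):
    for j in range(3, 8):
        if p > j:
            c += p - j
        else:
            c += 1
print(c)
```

20

p=1,j=3: not 1>3, c = 0+1 = 1
p=1,j=4: not 1>4, c = 1+1 = 2
p=1,j=5: not 1>5, c = 2+1 = 3
p=1,j=6: not 1>6, c = 3+1 = 4
p=1,j=7: not 1>7, c = 4+1 = 5
p=2,j=3: not 2>3, c = 5+1 = 6
p=2,j=4: not 2>4, c = 6+1 = 7
p=2,j=5: not 2>5, c = 7+1 = 8
p=2,j=6: not 2>6, c = 8+1 = 9
p=2,j=7: not 2>7, c = 9+1 = 10
p=3,j=3: not 3>3, c = 10+1 = 11
p=3,j=4: not 3>4, c = 11+1 = 12
p=3,j=5: not 3>5, c = 12+1 = 13
p=3,j=6: not 3>6, c = 13+1 = 14
p=3,j=7: not 3>7, c = 14+1 = 15
p=4,j=3: 4>3, c = 15+1 = 16
p=4,j=4: not 4>4, c = 16+1 = 17
p=4,j=5: not 4>5, c = 17+1 = 18
p=4,j=6: not 4>6, c = 18+1 = 19
p=4,j=7: not 4>7, c = 19+1 = 20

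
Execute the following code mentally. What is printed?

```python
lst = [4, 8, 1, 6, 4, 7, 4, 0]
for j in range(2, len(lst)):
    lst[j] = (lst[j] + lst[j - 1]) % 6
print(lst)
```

j=2: lst[2] = (1+8)%6 = 3 → [4, 8, 3, 6, 4, 7, 4, 0]
j=3: lst[3] = (6+3)%6 = 3 → [4, 8, 3, 3, 4, 7, 4, 0]
j=4: lst[4] = (4+3)%6 = 1 → [4, 8, 3, 3, 1, 7, 4, 0]
j=5: lst[5] = (7+1)%6 = 2 → [4, 8, 3, 3, 1, 2, 4, 0]
j=6: lst[6] = (4+2)%6 = 0 → [4, 8, 3, 3, 1, 2, 0, 0]
j=7: lst[7] = (0+0)%6 = 0 → [4, 8, 3, 3, 1, 2, 0, 0]

[4, 8, 3, 3, 1, 2, 0, 0]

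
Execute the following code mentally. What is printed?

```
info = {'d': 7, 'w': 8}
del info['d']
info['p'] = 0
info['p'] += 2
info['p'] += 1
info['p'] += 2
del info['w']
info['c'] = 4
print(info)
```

{'p': 5, 'c': 4}

del 'd' → {'w': 8}
info['p'] = 0 → {'w': 8, 'p': 0}
info['p'] = 0+2 = 2 → {'w': 8, 'p': 2}
info['p'] = 2+1 = 3 → {'w': 8, 'p': 3}
info['p'] = 3+2 = 5 → {'w': 8, 'p': 5}
del 'w' → {'p': 5}
info['c'] = 4 → {'p': 5, 'c': 4}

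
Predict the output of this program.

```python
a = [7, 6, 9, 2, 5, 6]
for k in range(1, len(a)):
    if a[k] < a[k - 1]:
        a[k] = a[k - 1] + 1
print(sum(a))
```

k=1: 6<7, a[1] = 7+1 = 8 → [7, 8, 9, 2, 5, 6]
k=2: 9>=8, unchanged → [7, 8, 9, 2, 5, 6]
k=3: 2<9, a[3] = 9+1 = 10 → [7, 8, 9, 10, 5, 6]
k=4: 5<10, a[4] = 10+1 = 11 → [7, 8, 9, 10, 11, 6]
k=5: 6<11, a[5] = 11+1 = 12 → [7, 8, 9, 10, 11, 12]
sum = 57

57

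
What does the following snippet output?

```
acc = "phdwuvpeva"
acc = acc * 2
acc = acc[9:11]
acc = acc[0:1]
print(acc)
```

repeat ×2 → 'phdwuvpevaphdwuvpeva'
slice [9:11] → 'ap'
slice [0:1] → 'a'

a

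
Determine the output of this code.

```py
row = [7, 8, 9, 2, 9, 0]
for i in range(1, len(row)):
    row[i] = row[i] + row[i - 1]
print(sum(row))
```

142

i=1: row[1] = 8+7 = 15 → [7, 15, 9, 2, 9, 0]
i=2: row[2] = 9+15 = 24 → [7, 15, 24, 2, 9, 0]
i=3: row[3] = 2+24 = 26 → [7, 15, 24, 26, 9, 0]
i=4: row[4] = 9+26 = 35 → [7, 15, 24, 26, 35, 0]
i=5: row[5] = 0+35 = 35 → [7, 15, 24, 26, 35, 35]
sum = 142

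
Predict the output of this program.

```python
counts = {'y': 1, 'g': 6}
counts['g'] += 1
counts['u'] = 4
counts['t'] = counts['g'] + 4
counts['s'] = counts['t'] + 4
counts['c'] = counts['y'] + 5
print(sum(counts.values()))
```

counts['g'] = 6+1 = 7 → {'y': 1, 'g': 7}
counts['u'] = 4 → {'y': 1, 'g': 7, 'u': 4}
counts['t'] = counts['g']+4 = 11 → {'y': 1, 'g': 7, 'u': 4, 't': 11}
counts['s'] = counts['t']+4 = 15 → {'y': 1, 'g': 7, 'u': 4, 't': 11, 's': 15}
counts['c'] = counts['y']+5 = 6 → {'y': 1, 'g': 7, 'u': 4, 't': 11, 's': 15, 'c': 6}
sum of values = 44

44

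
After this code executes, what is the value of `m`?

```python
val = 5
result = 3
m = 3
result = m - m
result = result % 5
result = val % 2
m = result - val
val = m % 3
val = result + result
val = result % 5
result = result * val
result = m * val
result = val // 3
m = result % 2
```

result = 3-3 = 0
result = 0%5 = 0
result = 5%2 = 1
m = 1-5 = -4
val = (-4)%3 = 2
val = 1+1 = 2
val = 1%5 = 1
result = 1*1 = 1
result = (-4)*1 = -4
result = 1//3 = 0
m = 0%2 = 0

0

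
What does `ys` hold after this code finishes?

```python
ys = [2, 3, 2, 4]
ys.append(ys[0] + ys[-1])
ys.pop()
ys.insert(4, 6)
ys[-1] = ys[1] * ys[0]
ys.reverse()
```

append ys[0]+ys[-1] = 2+4 = 6 → [2, 3, 2, 4, 6]
pop() removes 6 → [2, 3, 2, 4]
insert 6 at 4 → [2, 3, 2, 4, 6]
ys[-1] = ys[1]*ys[0] = 3*2 = 6 → [2, 3, 2, 4, 6]
reverse → [6, 4, 2, 3, 2]

[6, 4, 2, 3, 2]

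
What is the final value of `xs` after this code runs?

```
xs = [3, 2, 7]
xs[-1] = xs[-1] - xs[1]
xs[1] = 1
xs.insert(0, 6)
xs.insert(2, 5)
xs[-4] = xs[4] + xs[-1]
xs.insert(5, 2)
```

xs[-1] = xs[-1]-xs[1] = 7-2 = 5 → [3, 2, 5]
xs[1] = 1 → [3, 1, 5]
insert 6 at 0 → [6, 3, 1, 5]
insert 5 at 2 → [6, 3, 5, 1, 5]
xs[-4] = xs[4]+xs[-1] = 5+5 = 10 → [6, 10, 5, 1, 5]
insert 2 at 5 → [6, 10, 5, 1, 5, 2]

[6, 10, 5, 1, 5, 2]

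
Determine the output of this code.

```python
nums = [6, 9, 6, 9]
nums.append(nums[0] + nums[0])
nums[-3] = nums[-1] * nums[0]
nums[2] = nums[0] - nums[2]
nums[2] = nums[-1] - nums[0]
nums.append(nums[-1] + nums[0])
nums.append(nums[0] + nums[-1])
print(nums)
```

append nums[0]+nums[0] = 6+6 = 12 → [6, 9, 6, 9, 12]
nums[-3] = nums[-1]*nums[0] = 12*6 = 72 → [6, 9, 72, 9, 12]
nums[2] = nums[0]-nums[2] = 6-72 = -66 → [6, 9, -66, 9, 12]
nums[2] = nums[-1]-nums[0] = 12-6 = 6 → [6, 9, 6, 9, 12]
append nums[-1]+nums[0] = 12+6 = 18 → [6, 9, 6, 9, 12, 18]
append nums[0]+nums[-1] = 6+18 = 24 → [6, 9, 6, 9, 12, 18, 24]

[6, 9, 6, 9, 12, 18, 24]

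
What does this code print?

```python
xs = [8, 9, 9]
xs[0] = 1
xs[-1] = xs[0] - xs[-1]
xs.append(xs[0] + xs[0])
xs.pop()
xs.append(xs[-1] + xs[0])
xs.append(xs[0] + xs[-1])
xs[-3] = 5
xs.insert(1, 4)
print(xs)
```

xs[0] = 1 → [1, 9, 9]
xs[-1] = xs[0]-xs[-1] = 1-9 = -8 → [1, 9, -8]
append xs[0]+xs[0] = 1+1 = 2 → [1, 9, -8, 2]
pop() removes 2 → [1, 9, -8]
append xs[-1]+xs[0] = (-8)+1 = -7 → [1, 9, -8, -7]
append xs[0]+xs[-1] = 1+(-7) = -6 → [1, 9, -8, -7, -6]
xs[-3] = 5 → [1, 9, 5, -7, -6]
insert 4 at 1 → [1, 4, 9, 5, -7, -6]

[1, 4, 9, 5, -7, -6]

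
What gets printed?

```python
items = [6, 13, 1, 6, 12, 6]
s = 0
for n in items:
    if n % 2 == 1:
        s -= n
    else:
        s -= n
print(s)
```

-44

n=6: not odd, s = 0-6 = -6
n=13: odd, s = (-6)-13 = -19
n=1: odd, s = (-19)-1 = -20
n=6: not odd, s = (-20)-6 = -26
n=12: not odd, s = (-26)-12 = -38
n=6: not odd, s = (-38)-6 = -44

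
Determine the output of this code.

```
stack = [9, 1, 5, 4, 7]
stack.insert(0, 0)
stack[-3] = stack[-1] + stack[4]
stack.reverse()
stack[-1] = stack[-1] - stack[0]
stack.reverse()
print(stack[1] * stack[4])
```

insert 0 at 0 → [0, 9, 1, 5, 4, 7]
stack[-3] = stack[-1]+stack[4] = 7+4 = 11 → [0, 9, 1, 11, 4, 7]
reverse → [7, 4, 11, 1, 9, 0]
stack[-1] = stack[-1]-stack[0] = 0-7 = -7 → [7, 4, 11, 1, 9, -7]
reverse → [-7, 9, 1, 11, 4, 7]
stack[1]*stack[4] = 9*4 = 36

36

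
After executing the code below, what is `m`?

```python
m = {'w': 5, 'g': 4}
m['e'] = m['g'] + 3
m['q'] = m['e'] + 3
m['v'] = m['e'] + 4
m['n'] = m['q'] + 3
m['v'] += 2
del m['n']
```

{'w': 5, 'g': 4, 'e': 7, 'q': 10, 'v': 13}

m['e'] = m['g']+3 = 7 → {'w': 5, 'g': 4, 'e': 7}
m['q'] = m['e']+3 = 10 → {'w': 5, 'g': 4, 'e': 7, 'q': 10}
m['v'] = m['e']+4 = 11 → {'w': 5, 'g': 4, 'e': 7, 'q': 10, 'v': 11}
m['n'] = m['q']+3 = 13 → {'w': 5, 'g': 4, 'e': 7, 'q': 10, 'v': 11, 'n': 13}
m['v'] = 11+2 = 13 → {'w': 5, 'g': 4, 'e': 7, 'q': 10, 'v': 13, 'n': 13}
del 'n' → {'w': 5, 'g': 4, 'e': 7, 'q': 10, 'v': 13}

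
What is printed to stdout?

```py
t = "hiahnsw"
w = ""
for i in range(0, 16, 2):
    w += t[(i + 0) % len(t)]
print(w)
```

hanwihsh

i=0: add t[0]='h' → 'h'
i=2: add t[2]='a' → 'ha'
i=4: add t[4]='n' → 'han'
i=6: add t[6]='w' → 'hanw'
i=8: add t[1]='i' → 'hanwi'
i=10: add t[3]='h' → 'hanwih'
i=12: add t[5]='s' → 'hanwihs'
i=14: add t[0]='h' → 'hanwihsh'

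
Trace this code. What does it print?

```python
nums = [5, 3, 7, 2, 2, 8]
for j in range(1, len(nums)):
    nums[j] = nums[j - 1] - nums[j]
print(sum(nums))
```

-31

j=1: nums[1] = 5-3 = 2 → [5, 2, 7, 2, 2, 8]
j=2: nums[2] = 2-7 = -5 → [5, 2, -5, 2, 2, 8]
j=3: nums[3] = (-5)-2 = -7 → [5, 2, -5, -7, 2, 8]
j=4: nums[4] = (-7)-2 = -9 → [5, 2, -5, -7, -9, 8]
j=5: nums[5] = (-9)-8 = -17 → [5, 2, -5, -7, -9, -17]
sum = -31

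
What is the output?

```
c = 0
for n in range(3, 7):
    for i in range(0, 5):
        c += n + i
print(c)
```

n=3,i=0: c = 0+3 = 3
n=3,i=1: c = 3+4 = 7
n=3,i=2: c = 7+5 = 12
n=3,i=3: c = 12+6 = 18
n=3,i=4: c = 18+7 = 25
n=4,i=0: c = 25+4 = 29
n=4,i=1: c = 29+5 = 34
n=4,i=2: c = 34+6 = 40
n=4,i=3: c = 40+7 = 47
n=4,i=4: c = 47+8 = 55
n=5,i=0: c = 55+5 = 60
n=5,i=1: c = 60+6 = 66
n=5,i=2: c = 66+7 = 73
n=5,i=3: c = 73+8 = 81
n=5,i=4: c = 81+9 = 90
n=6,i=0: c = 90+6 = 96
n=6,i=1: c = 96+7 = 103
n=6,i=2: c = 103+8 = 111
n=6,i=3: c = 111+9 = 120
n=6,i=4: c = 120+10 = 130

130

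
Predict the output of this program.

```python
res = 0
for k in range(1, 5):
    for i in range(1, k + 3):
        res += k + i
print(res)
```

k=1,i=1: res = 0+2 = 2
k=1,i=2: res = 2+3 = 5
k=1,i=3: res = 5+4 = 9
k=2,i=1: res = 9+3 = 12
k=2,i=2: res = 12+4 = 16
k=2,i=3: res = 16+5 = 21
k=2,i=4: res = 21+6 = 27
k=3,i=1: res = 27+4 = 31
k=3,i=2: res = 31+5 = 36
k=3,i=3: res = 36+6 = 42
k=3,i=4: res = 42+7 = 49
k=3,i=5: res = 49+8 = 57
k=4,i=1: res = 57+5 = 62
k=4,i=2: res = 62+6 = 68
k=4,i=3: res = 68+7 = 75
k=4,i=4: res = 75+8 = 83
k=4,i=5: res = 83+9 = 92
k=4,i=6: res = 92+10 = 102

102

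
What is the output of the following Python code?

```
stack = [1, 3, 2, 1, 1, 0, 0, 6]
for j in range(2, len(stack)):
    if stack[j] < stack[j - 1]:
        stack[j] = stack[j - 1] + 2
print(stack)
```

[1, 3, 5, 7, 9, 11, 13, 15]

j=2: 2<3, stack[2] = 3+2 = 5 → [1, 3, 5, 1, 1, 0, 0, 6]
j=3: 1<5, stack[3] = 5+2 = 7 → [1, 3, 5, 7, 1, 0, 0, 6]
j=4: 1<7, stack[4] = 7+2 = 9 → [1, 3, 5, 7, 9, 0, 0, 6]
j=5: 0<9, stack[5] = 9+2 = 11 → [1, 3, 5, 7, 9, 11, 0, 6]
j=6: 0<11, stack[6] = 11+2 = 13 → [1, 3, 5, 7, 9, 11, 13, 6]
j=7: 6<13, stack[7] = 13+2 = 15 → [1, 3, 5, 7, 9, 11, 13, 15]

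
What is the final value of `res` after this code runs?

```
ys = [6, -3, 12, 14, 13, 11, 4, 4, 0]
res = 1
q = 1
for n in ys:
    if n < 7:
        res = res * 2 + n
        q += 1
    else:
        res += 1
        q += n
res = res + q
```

216

n=6: <7, res = 1*2+6 = 8; q=2
n=-3: <7, res = 8*2+(-3) = 13; q=3
n=12: not <7, res = 13+1 = 14; q=15
n=14: not <7, res = 14+1 = 15; q=29
n=13: not <7, res = 15+1 = 16; q=42
n=11: not <7, res = 16+1 = 17; q=53
n=4: <7, res = 17*2+4 = 38; q=54
n=4: <7, res = 38*2+4 = 80; q=55
n=0: <7, res = 80*2+0 = 160; q=56
res+q = 160+56 = 216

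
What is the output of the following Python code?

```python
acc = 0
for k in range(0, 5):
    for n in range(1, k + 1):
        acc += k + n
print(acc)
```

50

k=1,n=1: acc = 0+2 = 2
k=2,n=1: acc = 2+3 = 5
k=2,n=2: acc = 5+4 = 9
k=3,n=1: acc = 9+4 = 13
k=3,n=2: acc = 13+5 = 18
k=3,n=3: acc = 18+6 = 24
k=4,n=1: acc = 24+5 = 29
k=4,n=2: acc = 29+6 = 35
k=4,n=3: acc = 35+7 = 42
k=4,n=4: acc = 42+8 = 50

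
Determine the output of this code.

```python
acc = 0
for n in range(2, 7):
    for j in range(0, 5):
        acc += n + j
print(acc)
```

150

n=2,j=0: acc = 0+2 = 2
n=2,j=1: acc = 2+3 = 5
n=2,j=2: acc = 5+4 = 9
n=2,j=3: acc = 9+5 = 14
n=2,j=4: acc = 14+6 = 20
n=3,j=0: acc = 20+3 = 23
n=3,j=1: acc = 23+4 = 27
n=3,j=2: acc = 27+5 = 32
n=3,j=3: acc = 32+6 = 38
n=3,j=4: acc = 38+7 = 45
n=4,j=0: acc = 45+4 = 49
n=4,j=1: acc = 49+5 = 54
n=4,j=2: acc = 54+6 = 60
n=4,j=3: acc = 60+7 = 67
n=4,j=4: acc = 67+8 = 75
n=5,j=0: acc = 75+5 = 80
n=5,j=1: acc = 80+6 = 86
n=5,j=2: acc = 86+7 = 93
n=5,j=3: acc = 93+8 = 101
n=5,j=4: acc = 101+9 = 110
n=6,j=0: acc = 110+6 = 116
n=6,j=1: acc = 116+7 = 123
n=6,j=2: acc = 123+8 = 131
n=6,j=3: acc = 131+9 = 140
n=6,j=4: acc = 140+10 = 150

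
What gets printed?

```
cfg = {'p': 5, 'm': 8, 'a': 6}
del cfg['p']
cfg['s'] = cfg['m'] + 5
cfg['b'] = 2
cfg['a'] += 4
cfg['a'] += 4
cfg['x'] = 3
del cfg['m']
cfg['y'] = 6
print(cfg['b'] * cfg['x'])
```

6

del 'p' → {'m': 8, 'a': 6}
cfg['s'] = cfg['m']+5 = 13 → {'m': 8, 'a': 6, 's': 13}
cfg['b'] = 2 → {'m': 8, 'a': 6, 's': 13, 'b': 2}
cfg['a'] = 6+4 = 10 → {'m': 8, 'a': 10, 's': 13, 'b': 2}
cfg['a'] = 10+4 = 14 → {'m': 8, 'a': 14, 's': 13, 'b': 2}
cfg['x'] = 3 → {'m': 8, 'a': 14, 's': 13, 'b': 2, 'x': 3}
del 'm' → {'a': 14, 's': 13, 'b': 2, 'x': 3}
cfg['y'] = 6 → {'a': 14, 's': 13, 'b': 2, 'x': 3, 'y': 6}
cfg['b']*cfg['x'] = 2*3 = 6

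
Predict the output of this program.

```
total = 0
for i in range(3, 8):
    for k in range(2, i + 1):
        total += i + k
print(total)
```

185

i=3,k=2: total = 0+5 = 5
i=3,k=3: total = 5+6 = 11
i=4,k=2: total = 11+6 = 17
i=4,k=3: total = 17+7 = 24
i=4,k=4: total = 24+8 = 32
i=5,k=2: total = 32+7 = 39
i=5,k=3: total = 39+8 = 47
i=5,k=4: total = 47+9 = 56
i=5,k=5: total = 56+10 = 66
i=6,k=2: total = 66+8 = 74
i=6,k=3: total = 74+9 = 83
i=6,k=4: total = 83+10 = 93
i=6,k=5: total = 93+11 = 104
i=6,k=6: total = 104+12 = 116
i=7,k=2: total = 116+9 = 125
i=7,k=3: total = 125+10 = 135
i=7,k=4: total = 135+11 = 146
i=7,k=5: total = 146+12 = 158
i=7,k=6: total = 158+13 = 171
i=7,k=7: total = 171+14 = 185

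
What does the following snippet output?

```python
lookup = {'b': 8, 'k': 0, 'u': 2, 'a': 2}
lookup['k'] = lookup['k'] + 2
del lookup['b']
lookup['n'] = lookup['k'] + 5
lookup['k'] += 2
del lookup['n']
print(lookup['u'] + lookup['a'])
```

4

lookup['k'] = lookup['k']+2 = 2 → {'b': 8, 'k': 2, 'u': 2, 'a': 2}
del 'b' → {'k': 2, 'u': 2, 'a': 2}
lookup['n'] = lookup['k']+5 = 7 → {'k': 2, 'u': 2, 'a': 2, 'n': 7}
lookup['k'] = 2+2 = 4 → {'k': 4, 'u': 2, 'a': 2, 'n': 7}
del 'n' → {'k': 4, 'u': 2, 'a': 2}
lookup['u']+lookup['a'] = 2+2 = 4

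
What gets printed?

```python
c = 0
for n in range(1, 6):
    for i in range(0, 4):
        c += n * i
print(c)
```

n=1,i=0: c = 0+0 = 0
n=1,i=1: c = 0+1 = 1
n=1,i=2: c = 1+2 = 3
n=1,i=3: c = 3+3 = 6
n=2,i=0: c = 6+0 = 6
n=2,i=1: c = 6+2 = 8
n=2,i=2: c = 8+4 = 12
n=2,i=3: c = 12+6 = 18
n=3,i=0: c = 18+0 = 18
n=3,i=1: c = 18+3 = 21
n=3,i=2: c = 21+6 = 27
n=3,i=3: c = 27+9 = 36
n=4,i=0: c = 36+0 = 36
n=4,i=1: c = 36+4 = 40
n=4,i=2: c = 40+8 = 48
n=4,i=3: c = 48+12 = 60
n=5,i=0: c = 60+0 = 60
n=5,i=1: c = 60+5 = 65
n=5,i=2: c = 65+10 = 75
n=5,i=3: c = 75+15 = 90

90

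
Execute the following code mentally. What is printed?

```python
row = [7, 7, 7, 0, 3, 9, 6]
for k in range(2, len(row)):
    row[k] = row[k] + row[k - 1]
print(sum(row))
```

k=2: row[2] = 7+7 = 14 → [7, 7, 14, 0, 3, 9, 6]
k=3: row[3] = 0+14 = 14 → [7, 7, 14, 14, 3, 9, 6]
k=4: row[4] = 3+14 = 17 → [7, 7, 14, 14, 17, 9, 6]
k=5: row[5] = 9+17 = 26 → [7, 7, 14, 14, 17, 26, 6]
k=6: row[6] = 6+26 = 32 → [7, 7, 14, 14, 17, 26, 32]
sum = 117

117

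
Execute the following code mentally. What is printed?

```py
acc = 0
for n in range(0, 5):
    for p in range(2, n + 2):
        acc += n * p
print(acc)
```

n=1,p=2: acc = 0+2 = 2
n=2,p=2: acc = 2+4 = 6
n=2,p=3: acc = 6+6 = 12
n=3,p=2: acc = 12+6 = 18
n=3,p=3: acc = 18+9 = 27
n=3,p=4: acc = 27+12 = 39
n=4,p=2: acc = 39+8 = 47
n=4,p=3: acc = 47+12 = 59
n=4,p=4: acc = 59+16 = 75
n=4,p=5: acc = 75+20 = 95

95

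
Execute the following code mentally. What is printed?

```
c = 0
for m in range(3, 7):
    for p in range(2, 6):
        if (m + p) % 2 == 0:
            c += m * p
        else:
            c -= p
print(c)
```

96

m=3,p=2: odd sum, c = 0-2 = -2
m=3,p=3: even sum, c = (-2)+9 = 7
m=3,p=4: odd sum, c = 7-4 = 3
m=3,p=5: even sum, c = 3+15 = 18
m=4,p=2: even sum, c = 18+8 = 26
m=4,p=3: odd sum, c = 26-3 = 23
m=4,p=4: even sum, c = 23+16 = 39
m=4,p=5: odd sum, c = 39-5 = 34
m=5,p=2: odd sum, c = 34-2 = 32
m=5,p=3: even sum, c = 32+15 = 47
m=5,p=4: odd sum, c = 47-4 = 43
m=5,p=5: even sum, c = 43+25 = 68
m=6,p=2: even sum, c = 68+12 = 80
m=6,p=3: odd sum, c = 80-3 = 77
m=6,p=4: even sum, c = 77+24 = 101
m=6,p=5: odd sum, c = 101-5 = 96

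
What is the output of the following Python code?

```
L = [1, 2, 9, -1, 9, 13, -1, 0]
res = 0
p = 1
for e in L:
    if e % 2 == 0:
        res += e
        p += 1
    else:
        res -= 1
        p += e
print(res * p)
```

e=1: not even, res = 0-1 = -1; p=2
e=2: even, res = (-1)+2 = 1; p=3
e=9: not even, res = 1-1 = 0; p=12
e=-1: not even, res = 0-1 = -1; p=11
e=9: not even, res = (-1)-1 = -2; p=20
e=13: not even, res = (-2)-1 = -3; p=33
e=-1: not even, res = (-3)-1 = -4; p=32
e=0: even, res = (-4)+0 = -4; p=33
res*p = (-4)*33 = -132

-132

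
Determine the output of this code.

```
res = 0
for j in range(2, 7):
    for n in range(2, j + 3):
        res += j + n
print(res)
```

215

j=2,n=2: res = 0+4 = 4
j=2,n=3: res = 4+5 = 9
j=2,n=4: res = 9+6 = 15
j=3,n=2: res = 15+5 = 20
j=3,n=3: res = 20+6 = 26
j=3,n=4: res = 26+7 = 33
j=3,n=5: res = 33+8 = 41
j=4,n=2: res = 41+6 = 47
j=4,n=3: res = 47+7 = 54
j=4,n=4: res = 54+8 = 62
j=4,n=5: res = 62+9 = 71
j=4,n=6: res = 71+10 = 81
j=5,n=2: res = 81+7 = 88
j=5,n=3: res = 88+8 = 96
j=5,n=4: res = 96+9 = 105
j=5,n=5: res = 105+10 = 115
j=5,n=6: res = 115+11 = 126
j=5,n=7: res = 126+12 = 138
j=6,n=2: res = 138+8 = 146
j=6,n=3: res = 146+9 = 155
j=6,n=4: res = 155+10 = 165
j=6,n=5: res = 165+11 = 176
j=6,n=6: res = 176+12 = 188
j=6,n=7: res = 188+13 = 201
j=6,n=8: res = 201+14 = 215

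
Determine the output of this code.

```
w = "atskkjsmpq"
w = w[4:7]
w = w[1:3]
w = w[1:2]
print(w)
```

slice [4:7] → 'kjs'
slice [1:3] → 'js'
slice [1:2] → 's'

s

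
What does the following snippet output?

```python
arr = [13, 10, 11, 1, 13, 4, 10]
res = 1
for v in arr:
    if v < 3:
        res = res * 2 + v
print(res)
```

3

v=13: not <3
v=10: not <3
v=11: not <3
v=1: <3, res = 1*2+1 = 3
v=13: not <3
v=4: not <3
v=10: not <3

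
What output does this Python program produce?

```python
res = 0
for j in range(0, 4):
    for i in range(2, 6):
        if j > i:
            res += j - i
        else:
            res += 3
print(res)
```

46

j=0,i=2: not 0>2, res = 0+3 = 3
j=0,i=3: not 0>3, res = 3+3 = 6
j=0,i=4: not 0>4, res = 6+3 = 9
j=0,i=5: not 0>5, res = 9+3 = 12
j=1,i=2: not 1>2, res = 12+3 = 15
j=1,i=3: not 1>3, res = 15+3 = 18
j=1,i=4: not 1>4, res = 18+3 = 21
j=1,i=5: not 1>5, res = 21+3 = 24
j=2,i=2: not 2>2, res = 24+3 = 27
j=2,i=3: not 2>3, res = 27+3 = 30
j=2,i=4: not 2>4, res = 30+3 = 33
j=2,i=5: not 2>5, res = 33+3 = 36
j=3,i=2: 3>2, res = 36+1 = 37
j=3,i=3: not 3>3, res = 37+3 = 40
j=3,i=4: not 3>4, res = 40+3 = 43
j=3,i=5: not 3>5, res = 43+3 = 46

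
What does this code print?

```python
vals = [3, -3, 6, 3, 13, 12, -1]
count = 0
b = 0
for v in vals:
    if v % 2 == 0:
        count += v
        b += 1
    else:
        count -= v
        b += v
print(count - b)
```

-14

v=3: not even, count = 0-3 = -3; b=3
v=-3: not even, count = (-3)-(-3) = 0; b=0
v=6: even, count = 0+6 = 6; b=1
v=3: not even, count = 6-3 = 3; b=4
v=13: not even, count = 3-13 = -10; b=17
v=12: even, count = (-10)+12 = 2; b=18
v=-1: not even, count = 2-(-1) = 3; b=17
count-b = 3-17 = -14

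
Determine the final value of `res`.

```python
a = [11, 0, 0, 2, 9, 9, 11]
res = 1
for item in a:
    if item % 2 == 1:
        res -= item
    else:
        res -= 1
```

item=11: odd, res = 1-11 = -10
item=0: not odd, res = (-10)-1 = -11
item=0: not odd, res = (-11)-1 = -12
item=2: not odd, res = (-12)-1 = -13
item=9: odd, res = (-13)-9 = -22
item=9: odd, res = (-22)-9 = -31
item=11: odd, res = (-31)-11 = -42

-42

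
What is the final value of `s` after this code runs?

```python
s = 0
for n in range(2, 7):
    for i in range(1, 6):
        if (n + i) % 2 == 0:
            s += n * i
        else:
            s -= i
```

n=2,i=1: odd sum, s = 0-1 = -1
n=2,i=2: even sum, s = (-1)+4 = 3
n=2,i=3: odd sum, s = 3-3 = 0
n=2,i=4: even sum, s = 0+8 = 8
n=2,i=5: odd sum, s = 8-5 = 3
n=3,i=1: even sum, s = 3+3 = 6
n=3,i=2: odd sum, s = 6-2 = 4
n=3,i=3: even sum, s = 4+9 = 13
n=3,i=4: odd sum, s = 13-4 = 9
n=3,i=5: even sum, s = 9+15 = 24
n=4,i=1: odd sum, s = 24-1 = 23
n=4,i=2: even sum, s = 23+8 = 31
n=4,i=3: odd sum, s = 31-3 = 28
n=4,i=4: even sum, s = 28+16 = 44
n=4,i=5: odd sum, s = 44-5 = 39
n=5,i=1: even sum, s = 39+5 = 44
n=5,i=2: odd sum, s = 44-2 = 42
n=5,i=3: even sum, s = 42+15 = 57
n=5,i=4: odd sum, s = 57-4 = 53
n=5,i=5: even sum, s = 53+25 = 78
n=6,i=1: odd sum, s = 78-1 = 77
n=6,i=2: even sum, s = 77+12 = 89
n=6,i=3: odd sum, s = 89-3 = 86
n=6,i=4: even sum, s = 86+24 = 110
n=6,i=5: odd sum, s = 110-5 = 105

105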